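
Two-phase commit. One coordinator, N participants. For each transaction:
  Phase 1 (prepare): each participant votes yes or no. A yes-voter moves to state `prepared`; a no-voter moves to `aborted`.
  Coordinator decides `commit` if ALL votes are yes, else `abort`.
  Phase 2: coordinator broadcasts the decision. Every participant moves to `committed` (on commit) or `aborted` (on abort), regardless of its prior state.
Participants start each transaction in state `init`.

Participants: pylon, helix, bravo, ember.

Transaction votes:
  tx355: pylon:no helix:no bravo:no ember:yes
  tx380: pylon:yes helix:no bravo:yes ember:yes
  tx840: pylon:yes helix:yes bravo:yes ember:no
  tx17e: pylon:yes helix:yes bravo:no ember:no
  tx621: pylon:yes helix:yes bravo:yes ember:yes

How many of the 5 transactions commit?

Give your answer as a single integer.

tx355: no from pylon, helix, bravo -> abort (commits=0)
tx380: no from helix -> abort (commits=0)
tx840: no from ember -> abort (commits=0)
tx17e: no from bravo, ember -> abort (commits=0)
tx621: all yes -> commit (commits=1)

Answer: 1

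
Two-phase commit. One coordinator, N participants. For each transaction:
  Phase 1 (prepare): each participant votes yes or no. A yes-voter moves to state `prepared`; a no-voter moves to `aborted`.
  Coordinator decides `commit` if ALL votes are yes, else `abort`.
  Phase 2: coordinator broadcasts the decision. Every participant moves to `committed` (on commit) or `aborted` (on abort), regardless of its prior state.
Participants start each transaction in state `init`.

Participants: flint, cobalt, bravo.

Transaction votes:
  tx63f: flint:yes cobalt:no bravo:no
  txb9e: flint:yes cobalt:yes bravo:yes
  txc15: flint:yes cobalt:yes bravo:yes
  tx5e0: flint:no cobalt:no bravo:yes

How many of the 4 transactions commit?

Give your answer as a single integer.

tx63f: no from cobalt, bravo -> abort (commits=0)
txb9e: all yes -> commit (commits=1)
txc15: all yes -> commit (commits=2)
tx5e0: no from flint, cobalt -> abort (commits=2)

Answer: 2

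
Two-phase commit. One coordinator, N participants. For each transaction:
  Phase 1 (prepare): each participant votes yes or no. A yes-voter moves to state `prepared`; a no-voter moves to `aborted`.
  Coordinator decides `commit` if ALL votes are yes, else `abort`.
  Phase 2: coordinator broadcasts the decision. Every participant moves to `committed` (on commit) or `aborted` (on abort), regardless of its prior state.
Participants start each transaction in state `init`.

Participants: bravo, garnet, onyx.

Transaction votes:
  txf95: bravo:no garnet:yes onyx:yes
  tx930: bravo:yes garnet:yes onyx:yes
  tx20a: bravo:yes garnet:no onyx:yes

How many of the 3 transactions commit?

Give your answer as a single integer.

txf95: no from bravo -> abort (commits=0)
tx930: all yes -> commit (commits=1)
tx20a: no from garnet -> abort (commits=1)

Answer: 1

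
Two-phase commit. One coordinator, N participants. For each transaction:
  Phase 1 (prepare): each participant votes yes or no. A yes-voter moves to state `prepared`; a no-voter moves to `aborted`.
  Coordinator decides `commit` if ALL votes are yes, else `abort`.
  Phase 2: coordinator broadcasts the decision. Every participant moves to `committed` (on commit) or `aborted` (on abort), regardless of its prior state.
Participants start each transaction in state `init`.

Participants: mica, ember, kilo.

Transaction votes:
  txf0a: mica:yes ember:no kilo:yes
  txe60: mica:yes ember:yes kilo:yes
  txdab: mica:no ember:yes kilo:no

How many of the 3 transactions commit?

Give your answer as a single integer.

Answer: 1

Derivation:
txf0a: no from ember -> abort (commits=0)
txe60: all yes -> commit (commits=1)
txdab: no from mica, kilo -> abort (commits=1)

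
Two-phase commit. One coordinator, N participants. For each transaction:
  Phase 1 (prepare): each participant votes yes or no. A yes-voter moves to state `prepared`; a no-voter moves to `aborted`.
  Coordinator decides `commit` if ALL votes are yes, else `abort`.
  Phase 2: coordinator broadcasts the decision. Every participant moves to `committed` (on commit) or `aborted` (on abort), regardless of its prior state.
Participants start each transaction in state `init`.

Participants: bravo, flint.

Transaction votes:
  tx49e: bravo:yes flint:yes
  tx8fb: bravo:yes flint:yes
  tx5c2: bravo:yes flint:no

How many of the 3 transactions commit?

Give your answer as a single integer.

Answer: 2

Derivation:
tx49e: all yes -> commit (commits=1)
tx8fb: all yes -> commit (commits=2)
tx5c2: no from flint -> abort (commits=2)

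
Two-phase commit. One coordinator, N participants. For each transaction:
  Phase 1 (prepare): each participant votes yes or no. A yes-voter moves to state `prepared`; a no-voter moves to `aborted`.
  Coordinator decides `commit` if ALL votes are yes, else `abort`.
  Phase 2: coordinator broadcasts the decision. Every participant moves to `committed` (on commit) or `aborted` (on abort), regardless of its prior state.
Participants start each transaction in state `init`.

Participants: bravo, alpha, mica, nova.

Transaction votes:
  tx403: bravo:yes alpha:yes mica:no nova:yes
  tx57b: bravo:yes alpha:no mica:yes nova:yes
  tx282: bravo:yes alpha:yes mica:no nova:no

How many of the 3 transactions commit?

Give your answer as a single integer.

tx403: no from mica -> abort (commits=0)
tx57b: no from alpha -> abort (commits=0)
tx282: no from mica, nova -> abort (commits=0)

Answer: 0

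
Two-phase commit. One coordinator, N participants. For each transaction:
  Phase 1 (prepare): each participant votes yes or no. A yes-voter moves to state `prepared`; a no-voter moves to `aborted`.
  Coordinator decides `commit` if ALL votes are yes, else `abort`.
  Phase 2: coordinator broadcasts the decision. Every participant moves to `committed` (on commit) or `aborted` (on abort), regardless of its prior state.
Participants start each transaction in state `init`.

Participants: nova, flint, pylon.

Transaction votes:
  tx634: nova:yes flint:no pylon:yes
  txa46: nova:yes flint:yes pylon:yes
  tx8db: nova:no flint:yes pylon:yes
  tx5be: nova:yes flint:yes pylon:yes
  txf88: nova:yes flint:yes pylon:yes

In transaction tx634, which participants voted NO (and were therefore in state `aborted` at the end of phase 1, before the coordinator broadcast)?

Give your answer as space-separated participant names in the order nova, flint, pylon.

Answer: flint

Derivation:
Txn tx634 phase 1: nova yes -> prepared; flint no -> aborted; pylon yes -> prepared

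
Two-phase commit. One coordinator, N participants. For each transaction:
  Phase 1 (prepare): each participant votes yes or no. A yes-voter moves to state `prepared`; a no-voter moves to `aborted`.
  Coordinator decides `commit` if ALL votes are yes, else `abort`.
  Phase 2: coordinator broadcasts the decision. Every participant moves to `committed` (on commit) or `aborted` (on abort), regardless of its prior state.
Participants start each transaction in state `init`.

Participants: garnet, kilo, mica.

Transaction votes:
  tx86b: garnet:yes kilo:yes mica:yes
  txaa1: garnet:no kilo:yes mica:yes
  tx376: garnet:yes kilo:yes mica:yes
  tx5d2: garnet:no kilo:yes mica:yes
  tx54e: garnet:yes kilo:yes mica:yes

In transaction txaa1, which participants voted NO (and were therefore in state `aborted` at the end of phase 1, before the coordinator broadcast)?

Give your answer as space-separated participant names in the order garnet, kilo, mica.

Answer: garnet

Derivation:
Txn txaa1 phase 1: garnet no -> aborted; kilo yes -> prepared; mica yes -> prepared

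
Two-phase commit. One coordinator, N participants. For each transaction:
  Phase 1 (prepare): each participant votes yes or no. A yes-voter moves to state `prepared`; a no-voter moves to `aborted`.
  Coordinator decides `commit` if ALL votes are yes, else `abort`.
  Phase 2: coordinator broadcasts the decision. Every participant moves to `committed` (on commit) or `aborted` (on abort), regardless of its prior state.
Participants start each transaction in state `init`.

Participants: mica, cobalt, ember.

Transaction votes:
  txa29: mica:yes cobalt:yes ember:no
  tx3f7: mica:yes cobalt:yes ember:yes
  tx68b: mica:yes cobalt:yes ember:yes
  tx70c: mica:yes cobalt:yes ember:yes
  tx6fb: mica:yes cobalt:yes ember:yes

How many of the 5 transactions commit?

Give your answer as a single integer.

Answer: 4

Derivation:
txa29: no from ember -> abort (commits=0)
tx3f7: all yes -> commit (commits=1)
tx68b: all yes -> commit (commits=2)
tx70c: all yes -> commit (commits=3)
tx6fb: all yes -> commit (commits=4)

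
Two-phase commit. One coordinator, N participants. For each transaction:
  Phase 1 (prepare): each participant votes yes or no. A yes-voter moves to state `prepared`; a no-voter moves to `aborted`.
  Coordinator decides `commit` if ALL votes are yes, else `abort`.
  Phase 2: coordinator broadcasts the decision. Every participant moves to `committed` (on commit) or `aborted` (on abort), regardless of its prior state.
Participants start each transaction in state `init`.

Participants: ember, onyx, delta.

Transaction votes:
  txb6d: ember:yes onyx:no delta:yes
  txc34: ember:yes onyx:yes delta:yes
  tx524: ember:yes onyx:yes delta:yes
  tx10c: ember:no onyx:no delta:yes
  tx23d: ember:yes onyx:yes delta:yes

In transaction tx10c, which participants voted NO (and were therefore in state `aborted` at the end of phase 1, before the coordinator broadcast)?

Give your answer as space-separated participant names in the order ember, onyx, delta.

Txn tx10c phase 1: ember no -> aborted; onyx no -> aborted; delta yes -> prepared

Answer: ember onyx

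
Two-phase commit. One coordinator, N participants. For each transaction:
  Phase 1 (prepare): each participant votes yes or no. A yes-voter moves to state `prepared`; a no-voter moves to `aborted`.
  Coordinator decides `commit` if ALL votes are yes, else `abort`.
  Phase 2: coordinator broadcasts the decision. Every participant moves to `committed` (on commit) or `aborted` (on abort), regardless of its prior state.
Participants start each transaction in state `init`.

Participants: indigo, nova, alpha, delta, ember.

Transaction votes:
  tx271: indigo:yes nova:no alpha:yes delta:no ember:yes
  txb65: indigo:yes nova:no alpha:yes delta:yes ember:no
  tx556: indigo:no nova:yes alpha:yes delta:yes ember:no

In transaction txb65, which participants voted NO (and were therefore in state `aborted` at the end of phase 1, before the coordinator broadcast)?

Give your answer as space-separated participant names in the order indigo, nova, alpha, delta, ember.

Answer: nova ember

Derivation:
Txn txb65 phase 1: indigo yes -> prepared; nova no -> aborted; alpha yes -> prepared; delta yes -> prepared; ember no -> aborted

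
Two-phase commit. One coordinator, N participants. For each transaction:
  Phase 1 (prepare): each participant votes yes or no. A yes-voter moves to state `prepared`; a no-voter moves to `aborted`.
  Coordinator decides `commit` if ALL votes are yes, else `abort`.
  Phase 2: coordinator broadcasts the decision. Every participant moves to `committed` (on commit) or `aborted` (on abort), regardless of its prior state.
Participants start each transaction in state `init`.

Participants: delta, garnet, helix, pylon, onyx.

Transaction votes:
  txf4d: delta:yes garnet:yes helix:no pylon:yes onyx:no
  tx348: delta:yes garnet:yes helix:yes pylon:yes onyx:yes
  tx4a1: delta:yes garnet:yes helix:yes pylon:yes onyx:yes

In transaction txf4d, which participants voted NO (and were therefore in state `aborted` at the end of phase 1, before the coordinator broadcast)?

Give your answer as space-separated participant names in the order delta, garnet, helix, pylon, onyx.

Answer: helix onyx

Derivation:
Txn txf4d phase 1: delta yes -> prepared; garnet yes -> prepared; helix no -> aborted; pylon yes -> prepared; onyx no -> aborted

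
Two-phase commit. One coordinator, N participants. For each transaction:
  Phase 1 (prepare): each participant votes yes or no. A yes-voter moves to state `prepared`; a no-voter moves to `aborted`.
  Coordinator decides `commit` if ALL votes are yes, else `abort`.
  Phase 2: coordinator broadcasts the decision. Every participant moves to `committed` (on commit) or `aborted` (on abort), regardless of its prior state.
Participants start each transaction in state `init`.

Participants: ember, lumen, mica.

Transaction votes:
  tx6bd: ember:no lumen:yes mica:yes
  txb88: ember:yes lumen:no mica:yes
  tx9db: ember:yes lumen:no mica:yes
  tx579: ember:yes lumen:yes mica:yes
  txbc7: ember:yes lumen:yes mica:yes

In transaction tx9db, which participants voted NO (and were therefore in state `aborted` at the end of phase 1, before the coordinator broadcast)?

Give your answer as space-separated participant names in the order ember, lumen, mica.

Txn tx9db phase 1: ember yes -> prepared; lumen no -> aborted; mica yes -> prepared

Answer: lumen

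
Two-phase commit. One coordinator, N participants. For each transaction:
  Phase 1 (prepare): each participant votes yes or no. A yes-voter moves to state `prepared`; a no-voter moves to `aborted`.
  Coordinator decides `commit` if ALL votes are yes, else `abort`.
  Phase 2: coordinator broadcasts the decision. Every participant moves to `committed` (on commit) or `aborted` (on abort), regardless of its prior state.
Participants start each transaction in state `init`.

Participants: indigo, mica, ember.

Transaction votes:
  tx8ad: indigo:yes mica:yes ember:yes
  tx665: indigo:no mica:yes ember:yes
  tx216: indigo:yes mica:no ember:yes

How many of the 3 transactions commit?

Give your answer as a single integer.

Answer: 1

Derivation:
tx8ad: all yes -> commit (commits=1)
tx665: no from indigo -> abort (commits=1)
tx216: no from mica -> abort (commits=1)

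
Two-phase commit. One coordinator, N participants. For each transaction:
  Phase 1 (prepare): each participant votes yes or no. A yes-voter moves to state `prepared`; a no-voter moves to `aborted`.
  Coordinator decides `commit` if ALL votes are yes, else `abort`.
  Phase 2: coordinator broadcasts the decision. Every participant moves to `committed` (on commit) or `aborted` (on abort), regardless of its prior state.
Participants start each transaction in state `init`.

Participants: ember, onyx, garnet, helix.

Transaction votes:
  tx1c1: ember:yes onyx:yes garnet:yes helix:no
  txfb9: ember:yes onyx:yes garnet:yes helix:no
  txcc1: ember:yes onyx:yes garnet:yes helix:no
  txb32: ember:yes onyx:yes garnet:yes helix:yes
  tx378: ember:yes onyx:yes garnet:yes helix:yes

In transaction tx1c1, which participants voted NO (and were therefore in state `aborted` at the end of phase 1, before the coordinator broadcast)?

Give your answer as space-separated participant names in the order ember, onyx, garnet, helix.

Txn tx1c1 phase 1: ember yes -> prepared; onyx yes -> prepared; garnet yes -> prepared; helix no -> aborted

Answer: helix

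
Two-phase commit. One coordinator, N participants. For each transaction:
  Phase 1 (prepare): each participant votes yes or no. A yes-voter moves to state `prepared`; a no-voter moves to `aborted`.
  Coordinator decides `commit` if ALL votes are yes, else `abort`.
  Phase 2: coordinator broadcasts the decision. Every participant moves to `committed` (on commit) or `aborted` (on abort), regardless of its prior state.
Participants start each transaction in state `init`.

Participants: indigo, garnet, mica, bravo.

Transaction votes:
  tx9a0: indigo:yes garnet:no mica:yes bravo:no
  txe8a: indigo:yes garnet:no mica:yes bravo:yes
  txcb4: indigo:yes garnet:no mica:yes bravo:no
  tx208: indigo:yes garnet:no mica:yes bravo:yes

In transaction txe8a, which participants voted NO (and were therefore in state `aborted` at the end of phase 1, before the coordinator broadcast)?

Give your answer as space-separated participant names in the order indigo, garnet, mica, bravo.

Answer: garnet

Derivation:
Txn txe8a phase 1: indigo yes -> prepared; garnet no -> aborted; mica yes -> prepared; bravo yes -> prepared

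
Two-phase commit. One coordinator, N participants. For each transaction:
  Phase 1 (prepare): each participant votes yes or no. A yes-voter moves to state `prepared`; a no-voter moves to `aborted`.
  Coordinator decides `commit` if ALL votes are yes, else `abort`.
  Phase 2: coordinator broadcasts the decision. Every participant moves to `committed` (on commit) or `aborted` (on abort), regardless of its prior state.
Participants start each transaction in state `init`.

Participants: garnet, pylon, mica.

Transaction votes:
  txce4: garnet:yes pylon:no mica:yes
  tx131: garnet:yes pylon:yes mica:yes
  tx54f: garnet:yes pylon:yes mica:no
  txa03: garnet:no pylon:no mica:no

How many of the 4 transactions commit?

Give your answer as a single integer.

txce4: no from pylon -> abort (commits=0)
tx131: all yes -> commit (commits=1)
tx54f: no from mica -> abort (commits=1)
txa03: no from garnet, pylon, mica -> abort (commits=1)

Answer: 1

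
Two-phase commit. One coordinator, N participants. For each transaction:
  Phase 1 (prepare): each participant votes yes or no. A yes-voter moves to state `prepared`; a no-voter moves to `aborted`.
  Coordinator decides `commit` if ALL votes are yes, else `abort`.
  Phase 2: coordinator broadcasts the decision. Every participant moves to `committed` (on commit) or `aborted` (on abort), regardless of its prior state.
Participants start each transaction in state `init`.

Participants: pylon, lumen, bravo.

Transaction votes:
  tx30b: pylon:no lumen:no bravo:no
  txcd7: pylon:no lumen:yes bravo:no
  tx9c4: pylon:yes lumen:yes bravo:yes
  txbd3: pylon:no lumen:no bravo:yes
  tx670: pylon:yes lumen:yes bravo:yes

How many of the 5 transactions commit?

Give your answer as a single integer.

Answer: 2

Derivation:
tx30b: no from pylon, lumen, bravo -> abort (commits=0)
txcd7: no from pylon, bravo -> abort (commits=0)
tx9c4: all yes -> commit (commits=1)
txbd3: no from pylon, lumen -> abort (commits=1)
tx670: all yes -> commit (commits=2)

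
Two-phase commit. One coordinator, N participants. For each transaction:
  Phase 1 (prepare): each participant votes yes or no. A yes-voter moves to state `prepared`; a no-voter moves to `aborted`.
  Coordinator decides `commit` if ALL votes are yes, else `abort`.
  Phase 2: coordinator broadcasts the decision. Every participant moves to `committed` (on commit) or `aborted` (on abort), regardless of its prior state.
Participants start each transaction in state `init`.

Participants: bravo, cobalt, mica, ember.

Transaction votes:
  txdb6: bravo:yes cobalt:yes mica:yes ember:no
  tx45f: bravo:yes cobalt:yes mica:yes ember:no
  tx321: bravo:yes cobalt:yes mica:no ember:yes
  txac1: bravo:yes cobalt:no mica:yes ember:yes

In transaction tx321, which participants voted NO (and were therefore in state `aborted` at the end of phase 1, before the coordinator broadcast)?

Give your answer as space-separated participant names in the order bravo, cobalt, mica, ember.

Txn tx321 phase 1: bravo yes -> prepared; cobalt yes -> prepared; mica no -> aborted; ember yes -> prepared

Answer: mica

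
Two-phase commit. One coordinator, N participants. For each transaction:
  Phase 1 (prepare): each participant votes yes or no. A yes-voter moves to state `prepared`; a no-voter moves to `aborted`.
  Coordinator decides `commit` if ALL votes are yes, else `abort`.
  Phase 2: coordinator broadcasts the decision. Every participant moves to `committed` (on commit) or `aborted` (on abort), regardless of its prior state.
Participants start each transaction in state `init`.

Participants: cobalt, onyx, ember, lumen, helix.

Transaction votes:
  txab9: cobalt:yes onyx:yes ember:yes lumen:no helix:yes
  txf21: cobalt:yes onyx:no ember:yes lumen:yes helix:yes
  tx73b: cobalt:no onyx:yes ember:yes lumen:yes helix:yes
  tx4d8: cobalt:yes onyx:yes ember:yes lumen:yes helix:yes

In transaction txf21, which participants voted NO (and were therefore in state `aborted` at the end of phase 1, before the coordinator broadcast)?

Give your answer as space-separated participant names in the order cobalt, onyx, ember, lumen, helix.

Txn txf21 phase 1: cobalt yes -> prepared; onyx no -> aborted; ember yes -> prepared; lumen yes -> prepared; helix yes -> prepared

Answer: onyx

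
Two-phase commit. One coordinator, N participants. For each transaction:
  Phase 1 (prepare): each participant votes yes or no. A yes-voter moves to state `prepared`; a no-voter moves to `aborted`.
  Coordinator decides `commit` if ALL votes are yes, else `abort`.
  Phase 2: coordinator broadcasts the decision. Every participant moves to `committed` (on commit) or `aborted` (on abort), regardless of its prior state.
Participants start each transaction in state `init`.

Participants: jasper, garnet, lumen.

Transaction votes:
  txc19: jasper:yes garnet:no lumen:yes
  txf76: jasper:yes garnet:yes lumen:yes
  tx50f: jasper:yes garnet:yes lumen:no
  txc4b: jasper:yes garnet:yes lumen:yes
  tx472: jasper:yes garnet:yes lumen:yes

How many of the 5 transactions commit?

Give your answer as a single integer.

Answer: 3

Derivation:
txc19: no from garnet -> abort (commits=0)
txf76: all yes -> commit (commits=1)
tx50f: no from lumen -> abort (commits=1)
txc4b: all yes -> commit (commits=2)
tx472: all yes -> commit (commits=3)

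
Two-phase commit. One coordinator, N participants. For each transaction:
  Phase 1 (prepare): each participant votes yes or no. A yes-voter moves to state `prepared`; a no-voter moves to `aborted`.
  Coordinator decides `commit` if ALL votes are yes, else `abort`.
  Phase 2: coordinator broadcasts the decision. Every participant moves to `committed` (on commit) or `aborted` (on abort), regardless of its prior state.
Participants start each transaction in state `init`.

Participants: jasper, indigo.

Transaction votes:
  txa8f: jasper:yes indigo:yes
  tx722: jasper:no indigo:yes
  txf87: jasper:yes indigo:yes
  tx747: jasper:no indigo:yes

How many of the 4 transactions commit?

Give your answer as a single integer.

txa8f: all yes -> commit (commits=1)
tx722: no from jasper -> abort (commits=1)
txf87: all yes -> commit (commits=2)
tx747: no from jasper -> abort (commits=2)

Answer: 2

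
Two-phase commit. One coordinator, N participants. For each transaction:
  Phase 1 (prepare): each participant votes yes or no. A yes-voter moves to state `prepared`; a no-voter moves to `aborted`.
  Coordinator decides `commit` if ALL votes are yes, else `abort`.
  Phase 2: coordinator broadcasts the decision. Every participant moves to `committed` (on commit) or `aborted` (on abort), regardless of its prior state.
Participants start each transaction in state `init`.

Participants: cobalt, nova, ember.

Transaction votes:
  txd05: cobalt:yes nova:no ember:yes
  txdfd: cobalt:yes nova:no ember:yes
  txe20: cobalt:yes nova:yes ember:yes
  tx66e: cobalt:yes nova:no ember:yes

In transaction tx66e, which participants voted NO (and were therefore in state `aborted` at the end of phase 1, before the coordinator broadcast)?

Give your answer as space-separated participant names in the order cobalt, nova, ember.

Txn tx66e phase 1: cobalt yes -> prepared; nova no -> aborted; ember yes -> prepared

Answer: nova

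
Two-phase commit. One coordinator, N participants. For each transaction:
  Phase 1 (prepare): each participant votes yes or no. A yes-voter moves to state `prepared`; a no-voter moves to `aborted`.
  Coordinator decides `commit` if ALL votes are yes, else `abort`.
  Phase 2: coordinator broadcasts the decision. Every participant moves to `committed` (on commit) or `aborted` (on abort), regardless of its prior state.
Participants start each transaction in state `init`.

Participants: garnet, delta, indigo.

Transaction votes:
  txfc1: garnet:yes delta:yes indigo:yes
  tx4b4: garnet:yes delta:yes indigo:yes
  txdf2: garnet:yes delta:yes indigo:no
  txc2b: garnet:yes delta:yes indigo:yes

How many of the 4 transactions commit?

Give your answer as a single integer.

txfc1: all yes -> commit (commits=1)
tx4b4: all yes -> commit (commits=2)
txdf2: no from indigo -> abort (commits=2)
txc2b: all yes -> commit (commits=3)

Answer: 3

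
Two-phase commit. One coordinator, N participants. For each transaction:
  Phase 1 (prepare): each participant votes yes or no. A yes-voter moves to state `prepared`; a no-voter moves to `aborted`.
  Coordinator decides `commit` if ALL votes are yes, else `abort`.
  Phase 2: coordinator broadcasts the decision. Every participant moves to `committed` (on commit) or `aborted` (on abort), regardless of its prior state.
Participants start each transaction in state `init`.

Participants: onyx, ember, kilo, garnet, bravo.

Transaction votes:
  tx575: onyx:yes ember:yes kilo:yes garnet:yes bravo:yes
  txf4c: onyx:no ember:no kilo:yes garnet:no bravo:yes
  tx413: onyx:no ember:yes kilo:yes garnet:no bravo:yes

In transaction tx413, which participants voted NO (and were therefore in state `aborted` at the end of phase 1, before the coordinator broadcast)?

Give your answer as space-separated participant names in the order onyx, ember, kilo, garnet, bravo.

Answer: onyx garnet

Derivation:
Txn tx413 phase 1: onyx no -> aborted; ember yes -> prepared; kilo yes -> prepared; garnet no -> aborted; bravo yes -> prepared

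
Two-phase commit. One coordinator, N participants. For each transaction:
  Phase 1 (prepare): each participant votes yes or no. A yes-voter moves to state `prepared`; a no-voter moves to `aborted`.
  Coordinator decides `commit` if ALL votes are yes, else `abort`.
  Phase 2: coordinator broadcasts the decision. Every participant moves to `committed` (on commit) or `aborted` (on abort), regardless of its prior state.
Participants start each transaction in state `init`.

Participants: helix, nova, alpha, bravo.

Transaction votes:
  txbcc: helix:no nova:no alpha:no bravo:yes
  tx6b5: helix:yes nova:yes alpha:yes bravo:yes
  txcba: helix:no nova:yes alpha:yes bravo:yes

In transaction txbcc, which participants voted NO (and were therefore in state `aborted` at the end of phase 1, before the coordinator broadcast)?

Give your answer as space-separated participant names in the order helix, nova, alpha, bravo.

Answer: helix nova alpha

Derivation:
Txn txbcc phase 1: helix no -> aborted; nova no -> aborted; alpha no -> aborted; bravo yes -> prepared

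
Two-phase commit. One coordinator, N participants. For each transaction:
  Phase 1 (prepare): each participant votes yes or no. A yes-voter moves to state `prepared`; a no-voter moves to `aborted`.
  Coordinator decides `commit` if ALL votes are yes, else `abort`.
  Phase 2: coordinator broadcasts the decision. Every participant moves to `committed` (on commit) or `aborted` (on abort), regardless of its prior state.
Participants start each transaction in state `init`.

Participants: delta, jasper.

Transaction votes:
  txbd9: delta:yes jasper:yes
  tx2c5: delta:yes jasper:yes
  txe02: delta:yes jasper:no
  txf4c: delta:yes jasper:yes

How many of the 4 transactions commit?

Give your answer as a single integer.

Answer: 3

Derivation:
txbd9: all yes -> commit (commits=1)
tx2c5: all yes -> commit (commits=2)
txe02: no from jasper -> abort (commits=2)
txf4c: all yes -> commit (commits=3)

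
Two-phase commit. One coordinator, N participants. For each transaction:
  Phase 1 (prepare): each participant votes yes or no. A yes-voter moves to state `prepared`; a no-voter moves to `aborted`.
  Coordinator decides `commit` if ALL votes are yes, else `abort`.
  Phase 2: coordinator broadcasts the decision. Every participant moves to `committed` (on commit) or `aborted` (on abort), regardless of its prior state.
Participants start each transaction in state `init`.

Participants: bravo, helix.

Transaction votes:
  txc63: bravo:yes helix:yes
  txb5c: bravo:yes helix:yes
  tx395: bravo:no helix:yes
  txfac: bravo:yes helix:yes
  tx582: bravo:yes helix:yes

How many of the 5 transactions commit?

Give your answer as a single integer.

txc63: all yes -> commit (commits=1)
txb5c: all yes -> commit (commits=2)
tx395: no from bravo -> abort (commits=2)
txfac: all yes -> commit (commits=3)
tx582: all yes -> commit (commits=4)

Answer: 4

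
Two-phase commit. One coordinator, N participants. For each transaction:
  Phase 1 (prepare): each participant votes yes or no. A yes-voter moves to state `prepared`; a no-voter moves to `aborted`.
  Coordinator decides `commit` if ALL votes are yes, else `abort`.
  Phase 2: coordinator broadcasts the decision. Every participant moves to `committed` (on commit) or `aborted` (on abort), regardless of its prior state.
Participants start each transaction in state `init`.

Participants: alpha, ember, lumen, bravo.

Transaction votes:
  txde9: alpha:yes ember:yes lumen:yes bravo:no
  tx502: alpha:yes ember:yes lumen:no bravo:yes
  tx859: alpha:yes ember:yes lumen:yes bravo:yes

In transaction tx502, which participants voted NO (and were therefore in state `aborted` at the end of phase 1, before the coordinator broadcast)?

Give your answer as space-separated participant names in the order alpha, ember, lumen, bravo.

Answer: lumen

Derivation:
Txn tx502 phase 1: alpha yes -> prepared; ember yes -> prepared; lumen no -> aborted; bravo yes -> prepared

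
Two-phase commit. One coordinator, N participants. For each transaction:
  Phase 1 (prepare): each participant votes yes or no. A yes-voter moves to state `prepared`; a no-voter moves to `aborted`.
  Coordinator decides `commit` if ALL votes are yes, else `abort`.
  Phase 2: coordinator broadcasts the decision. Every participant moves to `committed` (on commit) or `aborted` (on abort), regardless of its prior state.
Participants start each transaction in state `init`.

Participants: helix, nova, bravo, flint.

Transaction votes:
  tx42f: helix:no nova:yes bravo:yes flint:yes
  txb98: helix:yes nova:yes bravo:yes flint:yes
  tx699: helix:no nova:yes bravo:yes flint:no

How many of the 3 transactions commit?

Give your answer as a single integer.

Answer: 1

Derivation:
tx42f: no from helix -> abort (commits=0)
txb98: all yes -> commit (commits=1)
tx699: no from helix, flint -> abort (commits=1)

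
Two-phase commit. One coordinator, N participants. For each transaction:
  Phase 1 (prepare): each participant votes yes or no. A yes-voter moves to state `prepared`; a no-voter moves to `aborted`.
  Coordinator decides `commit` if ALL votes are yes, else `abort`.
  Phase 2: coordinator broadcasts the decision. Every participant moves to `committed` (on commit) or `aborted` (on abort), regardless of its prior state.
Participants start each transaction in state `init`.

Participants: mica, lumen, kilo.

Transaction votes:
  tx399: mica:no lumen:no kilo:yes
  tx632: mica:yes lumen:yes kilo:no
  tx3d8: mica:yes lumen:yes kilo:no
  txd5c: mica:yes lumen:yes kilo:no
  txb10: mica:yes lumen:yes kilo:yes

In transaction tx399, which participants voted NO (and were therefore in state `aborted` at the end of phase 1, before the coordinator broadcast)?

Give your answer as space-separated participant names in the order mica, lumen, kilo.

Txn tx399 phase 1: mica no -> aborted; lumen no -> aborted; kilo yes -> prepared

Answer: mica lumen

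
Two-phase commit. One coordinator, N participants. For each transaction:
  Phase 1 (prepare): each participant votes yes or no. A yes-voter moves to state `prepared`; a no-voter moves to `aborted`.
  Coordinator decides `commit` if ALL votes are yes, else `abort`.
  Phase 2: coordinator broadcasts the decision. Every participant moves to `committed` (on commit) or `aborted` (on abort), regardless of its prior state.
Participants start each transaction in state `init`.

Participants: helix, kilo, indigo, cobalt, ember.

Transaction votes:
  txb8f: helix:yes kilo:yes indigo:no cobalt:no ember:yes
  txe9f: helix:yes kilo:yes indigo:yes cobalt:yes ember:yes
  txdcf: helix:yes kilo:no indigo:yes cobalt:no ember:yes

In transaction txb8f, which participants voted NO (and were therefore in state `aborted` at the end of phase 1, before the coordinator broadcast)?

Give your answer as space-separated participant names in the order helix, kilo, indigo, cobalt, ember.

Answer: indigo cobalt

Derivation:
Txn txb8f phase 1: helix yes -> prepared; kilo yes -> prepared; indigo no -> aborted; cobalt no -> aborted; ember yes -> prepared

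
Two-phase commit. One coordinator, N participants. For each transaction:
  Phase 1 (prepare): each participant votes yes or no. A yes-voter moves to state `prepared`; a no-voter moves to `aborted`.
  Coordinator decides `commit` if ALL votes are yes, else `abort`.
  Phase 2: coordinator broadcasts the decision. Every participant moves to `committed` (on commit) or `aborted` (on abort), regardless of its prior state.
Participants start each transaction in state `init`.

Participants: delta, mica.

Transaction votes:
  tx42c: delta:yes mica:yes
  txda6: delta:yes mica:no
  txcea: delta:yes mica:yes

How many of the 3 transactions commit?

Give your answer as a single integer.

Answer: 2

Derivation:
tx42c: all yes -> commit (commits=1)
txda6: no from mica -> abort (commits=1)
txcea: all yes -> commit (commits=2)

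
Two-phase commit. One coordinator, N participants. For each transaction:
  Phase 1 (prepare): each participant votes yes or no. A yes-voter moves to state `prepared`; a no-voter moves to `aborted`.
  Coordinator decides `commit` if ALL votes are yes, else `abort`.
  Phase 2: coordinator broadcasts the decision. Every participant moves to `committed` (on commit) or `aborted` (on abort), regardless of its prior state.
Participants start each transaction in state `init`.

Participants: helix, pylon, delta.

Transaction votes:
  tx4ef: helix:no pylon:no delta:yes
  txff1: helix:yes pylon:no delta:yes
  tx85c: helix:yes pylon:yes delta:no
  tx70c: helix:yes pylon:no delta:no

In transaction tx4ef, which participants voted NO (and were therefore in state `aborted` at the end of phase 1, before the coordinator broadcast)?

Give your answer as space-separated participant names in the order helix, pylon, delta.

Answer: helix pylon

Derivation:
Txn tx4ef phase 1: helix no -> aborted; pylon no -> aborted; delta yes -> prepared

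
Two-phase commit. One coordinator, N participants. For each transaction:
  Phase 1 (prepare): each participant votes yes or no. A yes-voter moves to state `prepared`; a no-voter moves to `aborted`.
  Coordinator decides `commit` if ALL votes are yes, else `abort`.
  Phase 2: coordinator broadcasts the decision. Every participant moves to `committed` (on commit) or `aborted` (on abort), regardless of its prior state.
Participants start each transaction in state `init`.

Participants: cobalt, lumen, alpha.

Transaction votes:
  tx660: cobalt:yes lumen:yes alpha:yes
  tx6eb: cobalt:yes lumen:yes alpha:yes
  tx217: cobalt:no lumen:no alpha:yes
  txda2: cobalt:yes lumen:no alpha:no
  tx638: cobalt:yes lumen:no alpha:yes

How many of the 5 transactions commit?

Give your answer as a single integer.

Answer: 2

Derivation:
tx660: all yes -> commit (commits=1)
tx6eb: all yes -> commit (commits=2)
tx217: no from cobalt, lumen -> abort (commits=2)
txda2: no from lumen, alpha -> abort (commits=2)
tx638: no from lumen -> abort (commits=2)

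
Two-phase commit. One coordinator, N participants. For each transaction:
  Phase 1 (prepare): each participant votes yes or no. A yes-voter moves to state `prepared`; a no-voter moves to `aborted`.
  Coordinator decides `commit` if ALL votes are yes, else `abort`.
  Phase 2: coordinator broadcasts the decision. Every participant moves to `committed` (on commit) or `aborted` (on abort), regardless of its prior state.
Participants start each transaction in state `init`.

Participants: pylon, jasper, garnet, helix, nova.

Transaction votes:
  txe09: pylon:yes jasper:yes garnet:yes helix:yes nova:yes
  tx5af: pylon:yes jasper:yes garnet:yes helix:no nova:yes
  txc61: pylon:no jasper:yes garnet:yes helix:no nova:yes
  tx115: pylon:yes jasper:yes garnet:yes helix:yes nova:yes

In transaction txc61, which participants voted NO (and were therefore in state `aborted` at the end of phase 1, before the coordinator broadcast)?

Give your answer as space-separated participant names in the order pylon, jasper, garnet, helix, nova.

Txn txc61 phase 1: pylon no -> aborted; jasper yes -> prepared; garnet yes -> prepared; helix no -> aborted; nova yes -> prepared

Answer: pylon helix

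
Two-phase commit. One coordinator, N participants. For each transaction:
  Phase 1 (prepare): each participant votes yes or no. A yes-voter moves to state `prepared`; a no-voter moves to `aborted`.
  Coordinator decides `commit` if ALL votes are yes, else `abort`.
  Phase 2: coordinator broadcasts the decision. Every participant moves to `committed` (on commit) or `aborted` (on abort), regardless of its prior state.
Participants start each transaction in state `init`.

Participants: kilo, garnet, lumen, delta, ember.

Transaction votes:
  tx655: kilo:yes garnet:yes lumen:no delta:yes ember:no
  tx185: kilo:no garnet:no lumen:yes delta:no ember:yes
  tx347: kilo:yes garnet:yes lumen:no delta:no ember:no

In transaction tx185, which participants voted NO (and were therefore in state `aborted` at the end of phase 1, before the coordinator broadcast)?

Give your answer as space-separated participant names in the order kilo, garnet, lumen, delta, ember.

Answer: kilo garnet delta

Derivation:
Txn tx185 phase 1: kilo no -> aborted; garnet no -> aborted; lumen yes -> prepared; delta no -> aborted; ember yes -> prepared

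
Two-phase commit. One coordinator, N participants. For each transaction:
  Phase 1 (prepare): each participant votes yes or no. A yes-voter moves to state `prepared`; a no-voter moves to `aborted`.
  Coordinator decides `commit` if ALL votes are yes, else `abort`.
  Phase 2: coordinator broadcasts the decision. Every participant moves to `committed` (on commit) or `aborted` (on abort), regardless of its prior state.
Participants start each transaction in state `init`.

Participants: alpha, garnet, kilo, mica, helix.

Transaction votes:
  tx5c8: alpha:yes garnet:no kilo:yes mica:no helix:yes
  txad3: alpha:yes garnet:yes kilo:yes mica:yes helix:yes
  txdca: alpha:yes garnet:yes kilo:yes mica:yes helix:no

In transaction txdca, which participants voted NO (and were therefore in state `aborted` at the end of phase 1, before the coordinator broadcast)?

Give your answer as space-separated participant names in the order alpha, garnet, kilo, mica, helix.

Answer: helix

Derivation:
Txn txdca phase 1: alpha yes -> prepared; garnet yes -> prepared; kilo yes -> prepared; mica yes -> prepared; helix no -> aborted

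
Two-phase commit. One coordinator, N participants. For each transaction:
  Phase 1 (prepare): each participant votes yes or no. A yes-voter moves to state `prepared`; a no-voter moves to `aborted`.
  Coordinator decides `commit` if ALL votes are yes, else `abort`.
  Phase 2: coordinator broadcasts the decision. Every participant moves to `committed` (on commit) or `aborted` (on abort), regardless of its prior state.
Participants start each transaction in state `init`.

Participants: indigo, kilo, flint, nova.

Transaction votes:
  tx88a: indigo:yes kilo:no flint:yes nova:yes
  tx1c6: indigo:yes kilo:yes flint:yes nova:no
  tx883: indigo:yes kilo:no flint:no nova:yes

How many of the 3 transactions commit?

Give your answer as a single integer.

Answer: 0

Derivation:
tx88a: no from kilo -> abort (commits=0)
tx1c6: no from nova -> abort (commits=0)
tx883: no from kilo, flint -> abort (commits=0)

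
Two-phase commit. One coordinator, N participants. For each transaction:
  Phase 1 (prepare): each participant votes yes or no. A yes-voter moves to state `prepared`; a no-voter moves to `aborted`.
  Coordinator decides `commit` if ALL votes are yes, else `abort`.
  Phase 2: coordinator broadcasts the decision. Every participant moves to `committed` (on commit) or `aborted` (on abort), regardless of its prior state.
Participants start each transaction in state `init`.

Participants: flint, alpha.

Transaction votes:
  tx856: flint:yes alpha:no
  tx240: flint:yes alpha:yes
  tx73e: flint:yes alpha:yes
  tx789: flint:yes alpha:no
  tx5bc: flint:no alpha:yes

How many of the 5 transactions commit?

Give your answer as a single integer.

Answer: 2

Derivation:
tx856: no from alpha -> abort (commits=0)
tx240: all yes -> commit (commits=1)
tx73e: all yes -> commit (commits=2)
tx789: no from alpha -> abort (commits=2)
tx5bc: no from flint -> abort (commits=2)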